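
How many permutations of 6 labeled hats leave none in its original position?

Use the recurrence D(n) = (n-1)(D(n-1) + D(n-2)) with D(0)=1, D(1)=0.
D(2) = 1 x (0 + 1) = 1
D(3) = 2 x (1 + 0) = 2
D(4) = 3 x (2 + 1) = 9
D(5) = 4 x (9 + 2) = 44
D(6) = 5 x (D(5) + D(4)) = 5 x (44 + 9)

Final answer: D(6) = 265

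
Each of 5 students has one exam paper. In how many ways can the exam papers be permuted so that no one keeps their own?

Derangements satisfy D(n) = (n-1)(D(n-1) + D(n-2)), starting from D(0)=1, D(1)=0.
D(2) = 1 x (0 + 1) = 1
D(3) = 2 x (1 + 0) = 2
D(4) = 3 x (2 + 1) = 9
D(5) = 4 x (D(4) + D(3)) = 4 x (9 + 2)

Final answer: D(5) = 44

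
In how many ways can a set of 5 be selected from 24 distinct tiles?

C(24,5) = 24!/(5! x 19!).

Final answer: \binom{24}{5} = 42504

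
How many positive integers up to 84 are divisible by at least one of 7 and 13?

Multiples of 7: 12. Multiples of 13: 6. Of both (lcm=91): 0.
By inclusion-exclusion: 12 + 6 - 0.

Final answer: 18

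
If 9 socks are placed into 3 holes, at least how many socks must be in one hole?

By the pigeonhole principle: ceiling(9/3).

Final answer: 3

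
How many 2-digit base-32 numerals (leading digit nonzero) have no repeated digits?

The leading digit has 31 choices (anything but zero); the next has 31 (anything but the first), then 30, and so on, one fewer each time.
Total: 31 x 31.

Final answer: 961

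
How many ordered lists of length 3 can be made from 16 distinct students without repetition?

P(16,3) = 16!/(16-3)! = 16!/13!.

Final answer: P(16,3) = 3360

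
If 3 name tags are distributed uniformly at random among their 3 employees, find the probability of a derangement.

Derangements satisfy D(n) = (n-1)(D(n-1) + D(n-2)), starting from D(0)=1, D(1)=0.
Building up: D(2)=1, D(3)=2.
Total arrangements: 3! = 6.
Probability = D(3)/3! = 1/3.

Final answer: D(3)/3! = 2/6 = 0.333333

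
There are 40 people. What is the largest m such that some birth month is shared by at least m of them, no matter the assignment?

There are 12 possible values for birth month. With 40 people and 12 categories, by pigeonhole: ceiling(40/12).

Final answer: 4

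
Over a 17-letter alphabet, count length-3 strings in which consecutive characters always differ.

First character: 17 choices. Each subsequent: 16 choices (must differ from the previous one).
Total: 17 x 16^2.

Final answer: 17 x 16^{2} = 4352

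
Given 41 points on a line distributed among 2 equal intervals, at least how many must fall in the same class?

By pigeonhole with 41 objects and 2 categories: ceiling(41/2).

Final answer: 21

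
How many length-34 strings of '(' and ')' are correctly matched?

This is a standard Catalan-number count: the answer is C_n. Here n = 17 (pairs).
C_n = C(2n,n) - C(2n,n+1), so C_{17} = C(34,17) - C(34,18) = 2333606220 - 2203961430.

Final answer: C_{17} = 129644790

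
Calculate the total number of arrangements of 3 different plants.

The number of ways to arrange 3 distinct objects is 3!.

Final answer: 3! = 6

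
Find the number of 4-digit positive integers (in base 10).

The leading digit cannot be 0 (9 options); the other 3 digits can be anything (10 options each).
Total: 9 x 10^3.

Final answer: 9000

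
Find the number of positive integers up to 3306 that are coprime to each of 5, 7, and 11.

|div by 5|=661, |div by 7|=472, |div by 11|=300.
|div by 5&7|=94, |div by 5&11|=60, |div by 7&11|=42, |div by all|=8.
By inclusion-exclusion, divisible by at least one: 661+472+300-94-60-42+8 = 1245.
Not divisible by any: 3306 - 1245.

Final answer: 2061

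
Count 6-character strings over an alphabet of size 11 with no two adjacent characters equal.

Let g(n) count such strings. g(1) = 11, and each valid string of length n-1 extends in 10 ways (any symbol but the last), so g(n) = 10 g(n-1).
Total: g(6) = 11 x 10^5.

Final answer: 11 x 10^{5} = 1100000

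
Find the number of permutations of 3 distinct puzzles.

The number of ways to arrange 3 distinct objects is 3!.

Final answer: 3! = 6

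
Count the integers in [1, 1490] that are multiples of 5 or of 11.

Multiples of 5: 298. Multiples of 11: 135. Of both (lcm=55): 27.
By inclusion-exclusion: 298 + 135 - 27.

Final answer: 406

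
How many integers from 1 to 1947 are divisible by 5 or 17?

Multiples of 5: 389. Multiples of 17: 114. Of both (lcm=85): 22.
By inclusion-exclusion: 389 + 114 - 22.

Final answer: 481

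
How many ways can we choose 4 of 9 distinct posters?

C(9,4) = 9!/(4! x (9-4)!).

Final answer: C(9,4) = 126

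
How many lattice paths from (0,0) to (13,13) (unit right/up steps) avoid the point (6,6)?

Total paths to (13,13): C(26,13) = 10400600.
Paths through (6,6): C(12,6) x C(14,7) = 3171168.
Avoiding (6,6): 10400600 - 3171168.

Final answer: 7229432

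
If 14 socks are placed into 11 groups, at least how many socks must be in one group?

By the pigeonhole principle: ceiling(14/11).

Final answer: 2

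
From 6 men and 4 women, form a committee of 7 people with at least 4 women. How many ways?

Sum over valid woman counts:
C(4,4)C(6,3).

Final answer: 20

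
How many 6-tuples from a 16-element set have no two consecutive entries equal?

First character: 16 choices. Each subsequent: 15 choices (must differ from the previous one).
Total: 16 x 15^5.

Final answer: 16 x 15^{5} = 12150000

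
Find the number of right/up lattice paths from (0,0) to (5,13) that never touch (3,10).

Total paths to (5,13): C(18,13) = 8568.
Paths through (3,10): C(13,10) x C(5,3) = 2860.
Avoiding (3,10): 8568 - 2860.

Final answer: 5708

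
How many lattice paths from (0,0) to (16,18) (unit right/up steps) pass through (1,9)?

Paths (0,0)->(1,9): C(10,9) = 10.
Paths (1,9)->(16,18): C(24,9) = 1307504.
By multiplication principle: 10 x 1307504.

Final answer: 13075040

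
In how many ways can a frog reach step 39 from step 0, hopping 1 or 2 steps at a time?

Let f(n) count the ways. The last step is size 1 or 2, so f(n) = f(n-1) + f(n-2) with f(1)=1, f(2)=2.
Computing successive values: f(1)=1, f(2)=2, f(3)=3, f(4)=5, f(5)=8, f(6)=13, f(7)=21, f(8)=34, f(9)=55, f(10)=89, f(11)=144, f(12)=233, f(13)=377, f(14)=610, f(15)=987, f(16)=1597, f(17)=2584, f(18)=4181, f(19)=6765, f(20)=10946, f(21)=17711, f(22)=28657, f(23)=46368, f(24)=75025, f(25)=121393, f(26)=196418, f(27)=317811, f(28)=514229, f(29)=832040, f(30)=1346269, f(31)=2178309, f(32)=3524578, f(33)=5702887, f(34)=9227465, f(35)=14930352, f(36)=24157817, f(37)=39088169, f(38)=63245986, f(39)=102334155.

Final answer: 102334155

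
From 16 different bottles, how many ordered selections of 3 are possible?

P(16,3) = 16!/(16-3)! = 16!/13!.

Final answer: P(16,3) = 3360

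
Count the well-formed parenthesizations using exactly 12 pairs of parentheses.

The structures are counted by the Catalan number C_n. Here n = 12 (pairs).
C_n = C(2n,n) - C(2n,n+1), so C_{12} = C(24,12) - C(24,13) = 2704156 - 2496144.

Final answer: C_{12} = 208012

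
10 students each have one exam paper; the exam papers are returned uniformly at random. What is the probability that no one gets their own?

Use the recurrence D(n) = (n-1)(D(n-1) + D(n-2)) with D(0)=1, D(1)=0.
Building up: D(2)=1, D(3)=2, D(4)=9, D(5)=44, D(6)=265, D(7)=1854, D(8)=14833, D(9)=133496, D(10)=1334961.
Total arrangements: 10! = 3628800.
Probability = D(10)/10! = 16481/44800.

Final answer: D(10)/10! = 1334961/3628800 = 0.367879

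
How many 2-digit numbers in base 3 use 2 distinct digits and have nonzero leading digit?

The leading digit has 2 choices (anything but zero); the next has 2 (anything but the first), then 1, and so on, one fewer each time.
Total: 2 x 2.

Final answer: 4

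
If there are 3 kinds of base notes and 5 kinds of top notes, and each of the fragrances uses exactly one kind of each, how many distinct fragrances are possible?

By the multiplication principle: 3 x 5.

Final answer: 15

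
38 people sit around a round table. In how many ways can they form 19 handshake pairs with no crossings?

The structures are counted by the Catalan number C_n. Here n = 38/2 = 19.
C_n = C(2n,n) - C(2n,n+1), so C_{19} = C(38,19) - C(38,20) = 35345263800 - 33578000610.

Final answer: C_{19} = 1767263190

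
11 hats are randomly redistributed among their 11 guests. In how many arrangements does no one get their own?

Use the recurrence D(n) = (n-1)(D(n-1) + D(n-2)) with D(0)=1, D(1)=0.
D(2) = 1 x (0 + 1) = 1
D(3) = 2 x (1 + 0) = 2
D(4) = 3 x (2 + 1) = 9
D(5) = 4 x (9 + 2) = 44
D(6) = 5 x (44 + 9) = 265
D(7) = 6 x (265 + 44) = 1854
D(8) = 7 x (1854 + 265) = 14833
D(9) = 8 x (14833 + 1854) = 133496
D(10) = 9 x (133496 + 14833) = 1334961
D(11) = 10 x (D(10) + D(9)) = 10 x (1334961 + 133496)

Final answer: D(11) = 14684570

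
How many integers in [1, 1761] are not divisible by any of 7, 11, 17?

|div by 7|=251, |div by 11|=160, |div by 17|=103.
|div by 7&11|=22, |div by 7&17|=14, |div by 11&17|=9, |div by all|=1.
By inclusion-exclusion, divisible by at least one: 251+160+103-22-14-9+1 = 470.
Not divisible by any: 1761 - 470.

Final answer: 1291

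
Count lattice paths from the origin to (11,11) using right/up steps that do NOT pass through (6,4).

Total paths to (11,11): C(22,11) = 705432.
Paths through (6,4): C(10,4) x C(12,7) = 166320.
Avoiding (6,4): 705432 - 166320.

Final answer: 539112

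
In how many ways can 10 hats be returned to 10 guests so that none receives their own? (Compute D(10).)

D(n) = (n-1)(D(n-1) + D(n-2)), D(0)=1, D(1)=0.
D(2) = 1 x (0 + 1) = 1
D(3) = 2 x (1 + 0) = 2
D(4) = 3 x (2 + 1) = 9
D(5) = 4 x (9 + 2) = 44
D(6) = 5 x (44 + 9) = 265
D(7) = 6 x (265 + 44) = 1854
D(8) = 7 x (1854 + 265) = 14833
D(9) = 8 x (14833 + 1854) = 133496
D(10) = 9 x (D(9) + D(8)) = 9 x (133496 + 14833)

Final answer: D(10) = 1334961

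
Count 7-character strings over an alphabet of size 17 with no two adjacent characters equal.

Let g(n) count such strings. g(1) = 17, and each valid string of length n-1 extends in 16 ways (any symbol but the last), so g(n) = 16 g(n-1).
Total: g(7) = 17 x 16^6.

Final answer: 17 x 16^{6} = 285212672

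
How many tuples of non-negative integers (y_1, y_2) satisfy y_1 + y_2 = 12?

Stars and bars with 12 stars and 1 bars:
C(12+2-1, 2-1) = C(13,1).

Final answer: C(13,1) = 13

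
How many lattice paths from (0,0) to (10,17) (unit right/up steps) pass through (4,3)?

Paths (0,0)->(4,3): C(7,3) = 35.
Paths (4,3)->(10,17): C(20,14) = 38760.
By multiplication principle: 35 x 38760.

Final answer: 1356600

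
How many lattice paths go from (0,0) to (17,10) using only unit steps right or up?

Each path has 17 right steps and 10 up steps in some order (27 steps total).
Choose which 10 of the 27 steps are up: C(27,10).

Final answer: C(27,10) = 8436285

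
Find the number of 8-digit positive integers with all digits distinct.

First digit: 9 (not 0). Second: 9 (not first). Third: 8, etc.
Total: 9 x 9 x 8 x 7 x 6 x 5 x 4 x 3.

Final answer: 1632960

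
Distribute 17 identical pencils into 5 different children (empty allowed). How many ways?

Stars and bars: C(n+k-1, k-1) = C(21,4).

Final answer: C(21,4) = 5985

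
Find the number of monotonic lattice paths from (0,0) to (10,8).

Each path has 10 right steps and 8 up steps in some order (18 steps total).
Choose which 8 of the 18 steps are up: C(18,8).

Final answer: C(18,8) = 43758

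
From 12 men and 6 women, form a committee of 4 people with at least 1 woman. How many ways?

Sum over valid woman counts:
C(6,1)C(12,3) = 1320
C(6,2)C(12,2) = 990
C(6,3)C(12,1) = 240
C(6,4)C(12,0) = 15
Total: 1320 + 990 + 240 + 15.

Final answer: 2565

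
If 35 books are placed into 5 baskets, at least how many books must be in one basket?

By the pigeonhole principle: ceiling(35/5).

Final answer: 7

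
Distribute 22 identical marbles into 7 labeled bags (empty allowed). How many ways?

Stars and bars: C(n+k-1, k-1) = C(28,6).

Final answer: C(28,6) = 376740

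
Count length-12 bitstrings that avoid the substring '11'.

Let a(n) count valid strings. If the last bit is 0 the prefix is any valid string of length n-1; if it is 1 the string must end in 01 with a valid prefix of length n-2. So a(n) = a(n-1) + a(n-2), a(1)=2, a(2)=3.
Building up term by term: a(1)=2, a(2)=3, a(3)=5, a(4)=8, a(5)=13, a(6)=21, a(7)=34, a(8)=55, a(9)=89, a(10)=144, a(11)=233, a(12)=377.

Final answer: 377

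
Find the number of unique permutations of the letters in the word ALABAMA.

Letters (A:4, B:1, L:1, M:1). Total letters: 7.
Permutations = 7!/(4!).

Final answer: 210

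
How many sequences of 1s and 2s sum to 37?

Let f(n) count the ways. The last step is size 1 or 2, so f(n) = f(n-1) + f(n-2) with f(1)=1, f(2)=2.
Iterating the recurrence: f(1)=1, f(2)=2, f(3)=3, f(4)=5, f(5)=8, f(6)=13, f(7)=21, f(8)=34, f(9)=55, f(10)=89, f(11)=144, f(12)=233, f(13)=377, f(14)=610, f(15)=987, f(16)=1597, f(17)=2584, f(18)=4181, f(19)=6765, f(20)=10946, f(21)=17711, f(22)=28657, f(23)=46368, f(24)=75025, f(25)=121393, f(26)=196418, f(27)=317811, f(28)=514229, f(29)=832040, f(30)=1346269, f(31)=2178309, f(32)=3524578, f(33)=5702887, f(34)=9227465, f(35)=14930352, f(36)=24157817, f(37)=39088169.

Final answer: 39088169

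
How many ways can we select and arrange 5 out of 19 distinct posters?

P(19,5) = 19!/(19-5)! = 19!/14!.

Final answer: P(19,5) = 1395360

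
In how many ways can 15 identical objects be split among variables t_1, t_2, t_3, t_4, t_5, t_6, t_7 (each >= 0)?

Stars and bars with 15 stars and 6 bars:
C(15+7-1, 7-1) = C(21,6).

Final answer: C(21,6) = 54264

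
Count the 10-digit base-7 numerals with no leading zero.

In base 7, the leading digit has 6 choices (1..6); each of the remaining 9 digits has 7 choices.
Total: 6 x 7^9.

Final answer: 242121642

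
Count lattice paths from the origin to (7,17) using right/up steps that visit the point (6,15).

Paths (0,0)->(6,15): C(21,15) = 54264.
Paths (6,15)->(7,17): C(3,2) = 3.
By multiplication principle: 54264 x 3.

Final answer: 162792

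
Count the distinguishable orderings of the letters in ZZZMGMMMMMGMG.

Letters (G:3, M:7, Z:3). Total letters: 13.
Permutations = 13!/(7! x 3! x 3!).

Final answer: 34320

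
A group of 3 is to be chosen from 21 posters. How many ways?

C(21,3) = 21!/(3! x 18!).

Final answer: \binom{21}{3} = 1330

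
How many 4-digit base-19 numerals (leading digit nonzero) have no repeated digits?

The leading digit has 18 choices (anything but zero); the next has 18 (anything but the first), then 17, and so on, one fewer each time.
Total: 18 x 18 x 17 x 16.

Final answer: 88128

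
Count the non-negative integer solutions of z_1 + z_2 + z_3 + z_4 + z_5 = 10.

Stars and bars with 10 stars and 4 bars:
C(10+5-1, 5-1) = C(14,4).

Final answer: C(14,4) = 1001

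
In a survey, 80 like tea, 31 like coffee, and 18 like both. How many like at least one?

|A union B| = |A| + |B| - |A intersect B| = 80 + 31 - 18.

Final answer: 93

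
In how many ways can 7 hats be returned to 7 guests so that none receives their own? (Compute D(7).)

Use the recurrence D(n) = (n-1)(D(n-1) + D(n-2)) with D(0)=1, D(1)=0.
D(2) = 1 x (0 + 1) = 1
D(3) = 2 x (1 + 0) = 2
D(4) = 3 x (2 + 1) = 9
D(5) = 4 x (9 + 2) = 44
D(6) = 5 x (44 + 9) = 265
D(7) = 6 x (D(6) + D(5)) = 6 x (265 + 44)

Final answer: D(7) = 1854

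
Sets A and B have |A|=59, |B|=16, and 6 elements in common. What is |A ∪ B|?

|A union B| = |A| + |B| - |A intersect B| = 59 + 16 - 6.

Final answer: 69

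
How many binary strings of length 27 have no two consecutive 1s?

A valid string ends in 0 (append to any length-(n-1) valid string) or in 01 (append to any length-(n-2) valid string), so a(n) = a(n-1) + a(n-2) with a(1)=2, a(2)=3.
Iterating the recurrence: a(1)=2, a(2)=3, a(3)=5, a(4)=8, a(5)=13, a(6)=21, a(7)=34, a(8)=55, a(9)=89, a(10)=144, a(11)=233, a(12)=377, a(13)=610, a(14)=987, a(15)=1597, a(16)=2584, a(17)=4181, a(18)=6765, a(19)=10946, a(20)=17711, a(21)=28657, a(22)=46368, a(23)=75025, a(24)=121393, a(25)=196418, a(26)=317811, a(27)=514229.

Final answer: 514229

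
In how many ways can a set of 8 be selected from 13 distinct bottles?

C(13,8) = 13!/(8! x 5!).

Final answer: \binom{13}{8} = 1287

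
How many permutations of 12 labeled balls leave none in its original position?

Derangements satisfy D(n) = (n-1)(D(n-1) + D(n-2)), starting from D(0)=1, D(1)=0.
D(2) = 1 x (0 + 1) = 1
D(3) = 2 x (1 + 0) = 2
D(4) = 3 x (2 + 1) = 9
D(5) = 4 x (9 + 2) = 44
D(6) = 5 x (44 + 9) = 265
D(7) = 6 x (265 + 44) = 1854
D(8) = 7 x (1854 + 265) = 14833
D(9) = 8 x (14833 + 1854) = 133496
D(10) = 9 x (133496 + 14833) = 1334961
D(11) = 10 x (1334961 + 133496) = 14684570
D(12) = 11 x (D(11) + D(10)) = 11 x (14684570 + 1334961)

Final answer: D(12) = 176214841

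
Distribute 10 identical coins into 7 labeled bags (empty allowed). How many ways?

Stars and bars: C(n+k-1, k-1) = C(16,6).

Final answer: C(16,6) = 8008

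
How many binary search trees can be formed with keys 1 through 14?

The structures are counted by the Catalan number C_n. Here n = 14.
C_n = (2n)!/(n!(n+1)!), so C_{14} = 28!/(14! x 15!) = C(28,14)/15 = 40116600/15.

Final answer: C_{14} = 2674440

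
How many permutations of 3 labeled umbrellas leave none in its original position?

Derangements satisfy D(n) = (n-1)(D(n-1) + D(n-2)), starting from D(0)=1, D(1)=0.
D(2) = 1 x (0 + 1) = 1
D(3) = 2 x (D(2) + D(1)) = 2 x (1 + 0)

Final answer: D(3) = 2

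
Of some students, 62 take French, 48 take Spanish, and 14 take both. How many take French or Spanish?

|A union B| = |A| + |B| - |A intersect B| = 62 + 48 - 14.

Final answer: 96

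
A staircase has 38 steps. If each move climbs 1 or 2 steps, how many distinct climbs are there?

Let f(n) count the ways. The last step is size 1 or 2, so f(n) = f(n-1) + f(n-2) with f(1)=1, f(2)=2.
Iterating the recurrence: f(1)=1, f(2)=2, f(3)=3, f(4)=5, f(5)=8, f(6)=13, f(7)=21, f(8)=34, f(9)=55, f(10)=89, f(11)=144, f(12)=233, f(13)=377, f(14)=610, f(15)=987, f(16)=1597, f(17)=2584, f(18)=4181, f(19)=6765, f(20)=10946, f(21)=17711, f(22)=28657, f(23)=46368, f(24)=75025, f(25)=121393, f(26)=196418, f(27)=317811, f(28)=514229, f(29)=832040, f(30)=1346269, f(31)=2178309, f(32)=3524578, f(33)=5702887, f(34)=9227465, f(35)=14930352, f(36)=24157817, f(37)=39088169, f(38)=63245986.

Final answer: 63245986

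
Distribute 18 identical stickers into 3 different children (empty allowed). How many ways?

Stars and bars: C(n+k-1, k-1) = C(20,2).

Final answer: C(20,2) = 190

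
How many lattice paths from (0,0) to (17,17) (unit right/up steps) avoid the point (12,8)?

Total paths to (17,17): C(34,17) = 2333606220.
Paths through (12,8): C(20,8) x C(14,9) = 252191940.
Avoiding (12,8): 2333606220 - 252191940.

Final answer: 2081414280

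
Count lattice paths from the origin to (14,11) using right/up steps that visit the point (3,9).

Paths (0,0)->(3,9): C(12,9) = 220.
Paths (3,9)->(14,11): C(13,2) = 78.
By multiplication principle: 220 x 78.

Final answer: 17160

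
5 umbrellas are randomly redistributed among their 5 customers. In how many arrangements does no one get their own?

D(n) = (n-1)(D(n-1) + D(n-2)), D(0)=1, D(1)=0.
D(2) = 1 x (0 + 1) = 1
D(3) = 2 x (1 + 0) = 2
D(4) = 3 x (2 + 1) = 9
D(5) = 4 x (D(4) + D(3)) = 4 x (9 + 2)

Final answer: D(5) = 44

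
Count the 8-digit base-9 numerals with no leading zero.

Leading digit: 8 options (nonzero). Other 7 digit(s): 9 options each.
Total: 8 x 9^7.

Final answer: 38263752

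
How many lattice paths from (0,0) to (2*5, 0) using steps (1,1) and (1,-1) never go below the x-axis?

Total monotonic paths to (5,5): C(10,5) = 252.
By the reflection principle, paths that go above the diagonal number C(10,6) = 210.
Valid Dyck paths: 252 - 210.
(This is the Catalan number C_{5}.)

Final answer: C_{5} = 42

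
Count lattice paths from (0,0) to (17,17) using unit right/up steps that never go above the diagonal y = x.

Total monotonic paths to (17,17): C(34,17) = 2333606220.
A path is bad iff it touches y = x + 1; reflecting its initial segment maps bad paths bijectively onto all paths to (16,18), of which there are C(34,18) = 2203961430.
Valid Dyck paths: 2333606220 - 2203961430.
(Check: C(34,17) - C(34,18) = C(34,17)/18, the Catalan number C_{17}.)

Final answer: C_{17} = 129644790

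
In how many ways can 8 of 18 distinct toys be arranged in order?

P(18,8) = 18!/(18-8)! = 18!/10!.

Final answer: P(18,8) = 1764322560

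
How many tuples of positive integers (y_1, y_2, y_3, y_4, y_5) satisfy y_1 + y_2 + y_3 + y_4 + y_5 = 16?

Substitute y'_i = y_i - 1 (so y'_i >= 0). Then sum y'_i = 16 - 5 = 11.
Stars and bars: C(11+5-1, 5-1) = C(15,4).

Final answer: C(15,4) = 1365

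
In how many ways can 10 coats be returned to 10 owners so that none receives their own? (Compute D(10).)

Use the recurrence D(n) = (n-1)(D(n-1) + D(n-2)) with D(0)=1, D(1)=0.
D(2) = 1 x (0 + 1) = 1
D(3) = 2 x (1 + 0) = 2
D(4) = 3 x (2 + 1) = 9
D(5) = 4 x (9 + 2) = 44
D(6) = 5 x (44 + 9) = 265
D(7) = 6 x (265 + 44) = 1854
D(8) = 7 x (1854 + 265) = 14833
D(9) = 8 x (14833 + 1854) = 133496
D(10) = 9 x (D(9) + D(8)) = 9 x (133496 + 14833)

Final answer: D(10) = 1334961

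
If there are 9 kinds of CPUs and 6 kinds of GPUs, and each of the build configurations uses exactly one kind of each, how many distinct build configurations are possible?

By the multiplication principle: 9 x 6.

Final answer: 54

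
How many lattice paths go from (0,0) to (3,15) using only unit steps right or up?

Each path has 3 right steps and 15 up steps in some order (18 steps total).
Choose which 15 of the 18 steps are up: C(18,15).

Final answer: C(18,15) = 816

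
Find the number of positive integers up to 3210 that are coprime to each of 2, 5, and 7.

|div by 2|=1605, |div by 5|=642, |div by 7|=458.
|div by 2&5|=321, |div by 2&7|=229, |div by 5&7|=91, |div by all|=45.
By inclusion-exclusion, divisible by at least one: 1605+642+458-321-229-91+45 = 2109.
Not divisible by any: 3210 - 2109.

Final answer: 1101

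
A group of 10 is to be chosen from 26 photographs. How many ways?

C(26,10) = 26!/(10! x 16!).

Final answer: \binom{26}{10} = 5311735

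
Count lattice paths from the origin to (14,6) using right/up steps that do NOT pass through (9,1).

Total paths to (14,6): C(20,6) = 38760.
Paths through (9,1): C(10,1) x C(10,5) = 2520.
Avoiding (9,1): 38760 - 2520.

Final answer: 36240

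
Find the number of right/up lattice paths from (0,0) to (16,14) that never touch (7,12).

Total paths to (16,14): C(30,14) = 145422675.
Paths through (7,12): C(19,12) x C(11,2) = 2771340.
Avoiding (7,12): 145422675 - 2771340.

Final answer: 142651335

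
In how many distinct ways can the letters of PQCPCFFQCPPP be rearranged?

Letters (C:3, F:2, P:5, Q:2). Total letters: 12.
Permutations = 12!/(5! x 3! x 2! x 2!).

Final answer: 166320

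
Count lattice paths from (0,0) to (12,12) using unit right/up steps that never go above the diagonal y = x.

Total monotonic paths to (12,12): C(24,12) = 2704156.
By the reflection principle, paths that go above the diagonal number C(24,13) = 2496144.
Valid Dyck paths: 2704156 - 2496144.
(This is the Catalan number C_{12}.)

Final answer: C_{12} = 208012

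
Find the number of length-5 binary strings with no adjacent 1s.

Let a(n) count valid strings. If the last bit is 0 the prefix is any valid string of length n-1; if it is 1 the string must end in 01 with a valid prefix of length n-2. So a(n) = a(n-1) + a(n-2), a(1)=2, a(2)=3.
Iterating the recurrence: a(1)=2, a(2)=3, a(3)=5, a(4)=8, a(5)=13.

Final answer: 13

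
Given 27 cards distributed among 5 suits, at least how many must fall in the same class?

By pigeonhole with 27 objects and 5 categories: ceiling(27/5).

Final answer: 6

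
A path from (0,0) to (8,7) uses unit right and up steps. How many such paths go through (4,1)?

Paths (0,0)->(4,1): C(5,1) = 5.
Paths (4,1)->(8,7): C(10,6) = 210.
By multiplication principle: 5 x 210.

Final answer: 1050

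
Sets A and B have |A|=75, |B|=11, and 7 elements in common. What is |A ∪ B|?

|A union B| = |A| + |B| - |A intersect B| = 75 + 11 - 7.

Final answer: 79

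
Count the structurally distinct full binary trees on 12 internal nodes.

The structures are counted by the Catalan number C_n. Here n = 12.
Using C_0 = 1 and C_(k+1) = C_k x 2(2k+1)/(k+2), build up term by term: C_1=1, C_2=2, C_3=5, C_4=14, C_5=42, C_6=132, C_7=429, C_8=1430, C_9=4862, C_10=16796, C_11=58786, C_12=208012.

Final answer: C_{12} = 208012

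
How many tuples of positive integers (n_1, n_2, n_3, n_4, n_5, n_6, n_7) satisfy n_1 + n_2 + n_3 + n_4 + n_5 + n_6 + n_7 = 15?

Substitute n'_i = n_i - 1 (so n'_i >= 0). Then sum n'_i = 15 - 7 = 8.
Stars and bars: C(8+7-1, 7-1) = C(14,6).

Final answer: C(14,6) = 3003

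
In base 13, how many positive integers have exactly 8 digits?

These are the integers in [13^7, 13^8), so the count is 13^8 - 13^7 = 12 x 13^7.

Final answer: 752982204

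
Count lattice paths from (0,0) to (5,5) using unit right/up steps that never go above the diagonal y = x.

Total monotonic paths to (5,5): C(10,5) = 252.
Paths that cross above y=x (reflection bijection): C(10,6) = 210.
Valid Dyck paths: 252 - 210.
(Check: C(10,5) - C(10,6) = C(10,5)/6, the Catalan number C_{5}.)

Final answer: C_{5} = 42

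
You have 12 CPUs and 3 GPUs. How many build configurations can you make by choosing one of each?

By the multiplication principle: 12 x 3.

Final answer: 36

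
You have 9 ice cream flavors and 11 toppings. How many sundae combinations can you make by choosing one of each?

By the multiplication principle: 9 x 11.

Final answer: 99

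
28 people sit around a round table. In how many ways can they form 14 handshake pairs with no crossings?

This is a standard Catalan-number count: the answer is C_n. Here n = 28/2 = 14.
C_n = C(2n,n)/(n+1), so C_{14} = C(28,14)/15 = 40116600/15.

Final answer: C_{14} = 2674440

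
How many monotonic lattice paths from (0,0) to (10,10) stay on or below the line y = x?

Total monotonic paths to (10,10): C(20,10) = 184756.
Reflecting each bad path at its first crossing gives a bijection with paths to (9,11): C(20,11) = 167960.
Valid Dyck paths: 184756 - 167960.
(This is the Catalan number C_{10}.)

Final answer: C_{10} = 16796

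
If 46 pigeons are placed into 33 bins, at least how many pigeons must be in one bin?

By the pigeonhole principle: ceiling(46/33).

Final answer: 2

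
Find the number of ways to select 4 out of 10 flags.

C(10,4) = 10!/(4! x 6!).

Final answer: \binom{10}{4} = 210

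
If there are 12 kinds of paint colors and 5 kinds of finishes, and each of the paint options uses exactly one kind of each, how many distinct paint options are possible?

By the multiplication principle: 12 x 5.

Final answer: 60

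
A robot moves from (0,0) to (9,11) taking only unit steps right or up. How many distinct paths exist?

Each path has 9 right steps and 11 up steps in some order (20 steps total).
Choose which 11 of the 20 steps are up: C(20,11).

Final answer: C(20,11) = 167960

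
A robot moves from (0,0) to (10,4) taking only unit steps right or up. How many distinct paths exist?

Each path has 10 right steps and 4 up steps in some order (14 steps total).
Choose which 4 of the 14 steps are up: C(14,4).

Final answer: C(14,4) = 1001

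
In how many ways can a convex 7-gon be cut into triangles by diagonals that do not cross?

This is counted by the nth Catalan number C_n. Here n = 7 - 2 = 5.
C_n = C(2n,n)/(n+1), so C_{5} = C(10,5)/6 = 252/6.

Final answer: C_{5} = 42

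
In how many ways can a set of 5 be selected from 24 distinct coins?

C(24,5) = 24!/(5! x 19!).

Final answer: \binom{24}{5} = 42504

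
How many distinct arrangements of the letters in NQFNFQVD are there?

Letters (D:1, F:2, N:2, Q:2, V:1). Total letters: 8.
Permutations = 8!/(2! x 2! x 2!).

Final answer: 5040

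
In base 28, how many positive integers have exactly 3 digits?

In base 28, the leading digit has 27 choices (1..27); each of the remaining 2 digits has 28 choices.
Total: 27 x 28^2.

Final answer: 21168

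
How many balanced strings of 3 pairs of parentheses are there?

The structures are counted by the Catalan number C_n. Here n = 3 (pairs).
Using C_0 = 1 and C_(k+1) = C_k x 2(2k+1)/(k+2), build up term by term: C_1=1, C_2=2, C_3=5.

Final answer: C_{3} = 5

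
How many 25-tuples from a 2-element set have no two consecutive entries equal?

First character: 2 choices. Each subsequent: 1 choices (must differ from the previous one).
Total: 2 x 1^24.

Final answer: 2 x 1^{24} = 2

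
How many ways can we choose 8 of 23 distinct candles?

C(23,8) = 23!/(8! x (23-8)!).

Final answer: C(23,8) = 490314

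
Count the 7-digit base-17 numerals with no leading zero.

In base 17, the leading digit has 16 choices (1..16); each of the remaining 6 digits has 17 choices.
Total: 16 x 17^6.

Final answer: 386201104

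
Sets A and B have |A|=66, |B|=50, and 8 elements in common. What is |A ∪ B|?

|A union B| = |A| + |B| - |A intersect B| = 66 + 50 - 8.

Final answer: 108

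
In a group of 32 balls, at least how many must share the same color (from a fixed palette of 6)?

There are 6 possible values for color (from a fixed palette of 6). With 32 balls and 6 categories, by pigeonhole: ceiling(32/6).

Final answer: 6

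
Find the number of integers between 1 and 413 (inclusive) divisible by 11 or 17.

Multiples of 11: 37. Multiples of 17: 24. Of both (lcm=187): 2.
By inclusion-exclusion: 37 + 24 - 2.

Final answer: 59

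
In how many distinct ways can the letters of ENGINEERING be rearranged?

Letters (E:3, G:2, I:2, N:3, R:1). Total letters: 11.
Permutations = 11!/(3! x 3! x 2! x 2!).

Final answer: 277200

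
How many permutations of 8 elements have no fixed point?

Derangements satisfy D(n) = (n-1)(D(n-1) + D(n-2)), starting from D(0)=1, D(1)=0.
D(2) = 1 x (0 + 1) = 1
D(3) = 2 x (1 + 0) = 2
D(4) = 3 x (2 + 1) = 9
D(5) = 4 x (9 + 2) = 44
D(6) = 5 x (44 + 9) = 265
D(7) = 6 x (265 + 44) = 1854
D(8) = 7 x (D(7) + D(6)) = 7 x (1854 + 265)

Final answer: D(8) = 14833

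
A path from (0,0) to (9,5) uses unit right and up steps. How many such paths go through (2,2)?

Paths (0,0)->(2,2): C(4,2) = 6.
Paths (2,2)->(9,5): C(10,3) = 120.
By multiplication principle: 6 x 120.

Final answer: 720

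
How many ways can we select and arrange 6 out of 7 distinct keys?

P(7,6) = 7!/(7-6)! = 7!/1!.

Final answer: P(7,6) = 5040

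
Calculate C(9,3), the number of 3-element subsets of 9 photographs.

C(9,3) = 9!/(3! x (9-3)!).

Final answer: C(9,3) = 84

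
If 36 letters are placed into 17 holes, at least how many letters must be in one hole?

By the pigeonhole principle: ceiling(36/17).

Final answer: 3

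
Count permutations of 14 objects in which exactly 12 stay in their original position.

Choose which 12 elements are fixed: C(14,12) = 91.
Derange the remaining 2 using D(j) = (j-1)(D(j-1) + D(j-2)), D(0)=1, D(1)=0: D(2)=1.
Total: 91 x 1.

Final answer: C(14,12) D(2) = 91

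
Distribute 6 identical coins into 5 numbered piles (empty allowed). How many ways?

Stars and bars: C(n+k-1, k-1) = C(10,4).

Final answer: C(10,4) = 210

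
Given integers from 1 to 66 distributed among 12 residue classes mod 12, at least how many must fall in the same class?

By pigeonhole with 66 objects and 12 categories: ceiling(66/12).

Final answer: 6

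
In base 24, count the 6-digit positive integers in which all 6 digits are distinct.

First digit: 23 (nonzero). Second: 23 (not first). Third: 22, etc.
Total: 23 x 23 x 22 x 21 x 20 x 19.

Final answer: 92871240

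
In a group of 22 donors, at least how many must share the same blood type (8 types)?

There are 8 possible values for blood type (8 types). With 22 donors and 8 categories, by pigeonhole: ceiling(22/8).

Final answer: 3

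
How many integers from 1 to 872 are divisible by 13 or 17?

Multiples of 13: 67. Multiples of 17: 51. Of both (lcm=221): 3.
By inclusion-exclusion: 67 + 51 - 3.

Final answer: 115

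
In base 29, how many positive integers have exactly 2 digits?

These are the integers in [29^1, 29^2), so the count is 29^2 - 29^1 = 28 x 29^1.

Final answer: 812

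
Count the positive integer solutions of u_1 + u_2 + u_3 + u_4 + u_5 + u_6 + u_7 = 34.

Substitute u'_i = u_i - 1 (so u'_i >= 0). Then sum u'_i = 34 - 7 = 27.
Stars and bars: C(27+7-1, 7-1) = C(33,6).

Final answer: C(33,6) = 1107568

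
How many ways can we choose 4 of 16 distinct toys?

C(16,4) = 16!/(4! x (16-4)!).

Final answer: C(16,4) = 1820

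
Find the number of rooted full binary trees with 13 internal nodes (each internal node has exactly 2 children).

The structures are counted by the Catalan number C_n. Here n = 13.
C_n = C(2n,n)/(n+1), so C_{13} = C(26,13)/14 = 10400600/14.

Final answer: C_{13} = 742900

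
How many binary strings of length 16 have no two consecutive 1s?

Let a(n) count valid strings. If the last bit is 0 the prefix is any valid string of length n-1; if it is 1 the string must end in 01 with a valid prefix of length n-2. So a(n) = a(n-1) + a(n-2), a(1)=2, a(2)=3.
Computing successive values: a(1)=2, a(2)=3, a(3)=5, a(4)=8, a(5)=13, a(6)=21, a(7)=34, a(8)=55, a(9)=89, a(10)=144, a(11)=233, a(12)=377, a(13)=610, a(14)=987, a(15)=1597, a(16)=2584.

Final answer: 2584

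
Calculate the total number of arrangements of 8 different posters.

The number of ways to arrange 8 distinct objects is 8!.

Final answer: 8! = 40320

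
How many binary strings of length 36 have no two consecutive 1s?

A valid string ends in 0 (append to any length-(n-1) valid string) or in 01 (append to any length-(n-2) valid string), so a(n) = a(n-1) + a(n-2) with a(1)=2, a(2)=3.
Computing successive values: a(1)=2, a(2)=3, a(3)=5, a(4)=8, a(5)=13, a(6)=21, a(7)=34, a(8)=55, a(9)=89, a(10)=144, a(11)=233, a(12)=377, a(13)=610, a(14)=987, a(15)=1597, a(16)=2584, a(17)=4181, a(18)=6765, a(19)=10946, a(20)=17711, a(21)=28657, a(22)=46368, a(23)=75025, a(24)=121393, a(25)=196418, a(26)=317811, a(27)=514229, a(28)=832040, a(29)=1346269, a(30)=2178309, a(31)=3524578, a(32)=5702887, a(33)=9227465, a(34)=14930352, a(35)=24157817, a(36)=39088169.

Final answer: 39088169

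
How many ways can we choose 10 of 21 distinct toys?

C(21,10) = 21!/(10! x 11!).

Final answer: \binom{21}{10} = 352716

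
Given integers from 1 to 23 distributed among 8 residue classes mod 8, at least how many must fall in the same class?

By pigeonhole with 23 objects and 8 categories: ceiling(23/8).

Final answer: 3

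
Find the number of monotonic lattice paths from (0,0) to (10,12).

Each path has 10 right steps and 12 up steps in some order (22 steps total).
Choose which 12 of the 22 steps are up: C(22,12).

Final answer: C(22,12) = 646646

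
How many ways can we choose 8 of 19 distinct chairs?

C(19,8) = 19!/(8! x (19-8)!).

Final answer: C(19,8) = 75582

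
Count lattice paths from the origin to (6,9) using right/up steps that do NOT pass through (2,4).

Total paths to (6,9): C(15,9) = 5005.
Paths through (2,4): C(6,4) x C(9,5) = 1890.
Avoiding (2,4): 5005 - 1890.

Final answer: 3115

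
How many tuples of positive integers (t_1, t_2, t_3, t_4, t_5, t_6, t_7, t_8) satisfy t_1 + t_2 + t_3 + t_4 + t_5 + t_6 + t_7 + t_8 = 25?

Substitute t'_i = t_i - 1 (so t'_i >= 0). Then sum t'_i = 25 - 8 = 17.
Stars and bars: C(17+8-1, 8-1) = C(24,7).

Final answer: C(24,7) = 346104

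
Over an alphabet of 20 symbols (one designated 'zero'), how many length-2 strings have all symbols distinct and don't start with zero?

The leading digit has 19 choices (anything but zero); the next has 19 (anything but the first), then 18, and so on, one fewer each time.
Total: 19 x 19.

Final answer: 361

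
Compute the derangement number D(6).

D(n) = (n-1)(D(n-1) + D(n-2)), D(0)=1, D(1)=0.
D(2) = 1 x (0 + 1) = 1
D(3) = 2 x (1 + 0) = 2
D(4) = 3 x (2 + 1) = 9
D(5) = 4 x (9 + 2) = 44
D(6) = 5 x (D(5) + D(4)) = 5 x (44 + 9)

Final answer: D(6) = 265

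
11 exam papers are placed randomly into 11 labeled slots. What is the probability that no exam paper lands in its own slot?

Derangements satisfy D(n) = (n-1)(D(n-1) + D(n-2)), starting from D(0)=1, D(1)=0.
Building up: D(2)=1, D(3)=2, D(4)=9, D(5)=44, D(6)=265, D(7)=1854, D(8)=14833, D(9)=133496, D(10)=1334961, D(11)=14684570.
Total arrangements: 11! = 39916800.
Probability = D(11)/11! = 1468457/3991680.

Final answer: D(11)/11! = 14684570/39916800 = 0.367879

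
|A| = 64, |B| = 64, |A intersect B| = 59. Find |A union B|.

|A union B| = |A| + |B| - |A intersect B| = 64 + 64 - 59.

Final answer: 69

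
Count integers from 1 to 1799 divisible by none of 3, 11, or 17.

|div by 3|=599, |div by 11|=163, |div by 17|=105.
|div by 3&11|=54, |div by 3&17|=35, |div by 11&17|=9, |div by all|=3.
By inclusion-exclusion, divisible by at least one: 599+163+105-54-35-9+3 = 772.
Not divisible by any: 1799 - 772.

Final answer: 1027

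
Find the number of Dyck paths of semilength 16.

Total monotonic paths to (16,16): C(32,16) = 601080390.
By the reflection principle, paths that go above the diagonal number C(32,17) = 565722720.
Valid Dyck paths: 601080390 - 565722720.
(Equivalently, C_{16} = C(32,16)/17 = 601080390/17.)

Final answer: C_{16} = 35357670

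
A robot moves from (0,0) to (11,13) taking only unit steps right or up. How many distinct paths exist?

Each path has 11 right steps and 13 up steps in some order (24 steps total).
Choose which 13 of the 24 steps are up: C(24,13).

Final answer: C(24,13) = 2496144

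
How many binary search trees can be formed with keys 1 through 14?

The structures are counted by the Catalan number C_n. Here n = 14.
C_n = C(2n,n) - C(2n,n+1), so C_{14} = C(28,14) - C(28,15) = 40116600 - 37442160.

Final answer: C_{14} = 2674440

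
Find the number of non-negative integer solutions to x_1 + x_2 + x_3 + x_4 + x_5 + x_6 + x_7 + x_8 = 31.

Stars and bars with 31 stars and 7 bars:
C(31+8-1, 8-1) = C(38,7).

Final answer: C(38,7) = 12620256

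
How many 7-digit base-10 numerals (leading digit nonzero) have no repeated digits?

First digit: 9 (nonzero). Second: 9 (not first). Third: 8, etc.
Total: 9 x 9 x 8 x 7 x 6 x 5 x 4.

Final answer: 544320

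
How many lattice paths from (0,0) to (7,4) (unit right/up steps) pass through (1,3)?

Paths (0,0)->(1,3): C(4,3) = 4.
Paths (1,3)->(7,4): C(7,1) = 7.
By multiplication principle: 4 x 7.

Final answer: 28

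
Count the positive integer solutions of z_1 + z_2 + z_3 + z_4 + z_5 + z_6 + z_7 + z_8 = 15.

Substitute z'_i = z_i - 1 (so z'_i >= 0). Then sum z'_i = 15 - 8 = 7.
Stars and bars: C(7+8-1, 8-1) = C(14,7).

Final answer: C(14,7) = 3432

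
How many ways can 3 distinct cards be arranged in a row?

The number of ways to arrange 3 distinct objects is 3!.

Final answer: 3! = 6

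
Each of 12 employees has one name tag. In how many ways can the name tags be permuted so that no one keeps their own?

Use the recurrence D(n) = (n-1)(D(n-1) + D(n-2)) with D(0)=1, D(1)=0.
D(2) = 1 x (0 + 1) = 1
D(3) = 2 x (1 + 0) = 2
D(4) = 3 x (2 + 1) = 9
D(5) = 4 x (9 + 2) = 44
D(6) = 5 x (44 + 9) = 265
D(7) = 6 x (265 + 44) = 1854
D(8) = 7 x (1854 + 265) = 14833
D(9) = 8 x (14833 + 1854) = 133496
D(10) = 9 x (133496 + 14833) = 1334961
D(11) = 10 x (1334961 + 133496) = 14684570
D(12) = 11 x (D(11) + D(10)) = 11 x (14684570 + 1334961)

Final answer: D(12) = 176214841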